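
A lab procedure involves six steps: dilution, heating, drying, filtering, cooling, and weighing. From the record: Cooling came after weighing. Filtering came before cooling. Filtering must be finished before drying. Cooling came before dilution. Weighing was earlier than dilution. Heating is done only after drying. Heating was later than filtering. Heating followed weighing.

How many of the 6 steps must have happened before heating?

3

Directly stated before heating: drying, filtering, and weighing.
That's drying, filtering, and weighing — 3 in all.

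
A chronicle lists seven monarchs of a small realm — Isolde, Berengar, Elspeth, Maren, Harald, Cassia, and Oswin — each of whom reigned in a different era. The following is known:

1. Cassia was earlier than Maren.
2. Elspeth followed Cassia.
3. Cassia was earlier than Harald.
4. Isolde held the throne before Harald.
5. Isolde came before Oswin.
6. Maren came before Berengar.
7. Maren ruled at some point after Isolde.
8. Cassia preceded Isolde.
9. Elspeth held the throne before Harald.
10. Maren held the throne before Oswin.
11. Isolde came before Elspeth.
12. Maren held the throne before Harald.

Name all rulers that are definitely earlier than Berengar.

Cassia, Isolde, Maren

Directly stated before Berengar: Maren.
Cassia reaches Berengar via Cassia → Maren → Berengar.
Isolde reaches Berengar via Isolde → Maren → Berengar.
No chain forces Elspeth (or any of the others) ahead of Berengar.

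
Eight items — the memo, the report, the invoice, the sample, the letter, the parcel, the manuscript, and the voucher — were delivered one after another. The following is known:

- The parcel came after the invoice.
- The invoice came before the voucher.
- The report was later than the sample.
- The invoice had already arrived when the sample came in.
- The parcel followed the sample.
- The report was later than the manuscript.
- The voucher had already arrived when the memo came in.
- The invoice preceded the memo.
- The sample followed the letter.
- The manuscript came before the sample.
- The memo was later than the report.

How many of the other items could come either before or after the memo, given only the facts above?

Forced before the memo: the invoice, the letter, the manuscript, the report, the sample, and the voucher.
That leaves the parcel with no forced order relative to the memo — 1.

1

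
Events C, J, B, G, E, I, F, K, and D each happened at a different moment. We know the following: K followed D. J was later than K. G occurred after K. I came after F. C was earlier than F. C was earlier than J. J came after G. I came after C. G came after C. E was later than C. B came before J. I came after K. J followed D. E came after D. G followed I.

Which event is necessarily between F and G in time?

Tracing the constraints gives F → I → G, so I sits after F and before G.
No other event is forced both after F and before G.

I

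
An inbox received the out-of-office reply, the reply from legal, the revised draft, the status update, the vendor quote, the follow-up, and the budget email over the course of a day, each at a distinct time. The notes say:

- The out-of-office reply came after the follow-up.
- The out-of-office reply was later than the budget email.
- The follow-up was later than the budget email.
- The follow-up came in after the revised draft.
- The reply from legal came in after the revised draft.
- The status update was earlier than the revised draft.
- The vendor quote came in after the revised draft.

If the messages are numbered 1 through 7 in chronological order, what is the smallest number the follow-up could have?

4

The budget email, the revised draft, and the status update must all come before the follow-up — 3 forced predecessors.
Nothing else is forced ahead of the follow-up, so its earliest slot is position 3 + 1 = 4.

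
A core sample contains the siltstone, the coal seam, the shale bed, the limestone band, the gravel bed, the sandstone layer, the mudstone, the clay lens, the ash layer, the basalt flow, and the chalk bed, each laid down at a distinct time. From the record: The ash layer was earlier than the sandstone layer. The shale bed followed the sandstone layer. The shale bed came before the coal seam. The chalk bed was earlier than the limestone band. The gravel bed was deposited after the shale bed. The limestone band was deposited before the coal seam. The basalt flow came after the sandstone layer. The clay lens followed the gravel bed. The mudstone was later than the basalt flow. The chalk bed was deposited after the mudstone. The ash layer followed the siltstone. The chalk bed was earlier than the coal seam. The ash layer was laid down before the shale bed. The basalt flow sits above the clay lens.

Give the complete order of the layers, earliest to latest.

the siltstone, the ash layer, the sandstone layer, the shale bed, the gravel bed, the clay lens, the basalt flow, the mudstone, the chalk bed, the limestone band, the coal seam

The constraints fix every adjacent pair, so only one ordering works:
the siltstone → the ash layer → the sandstone layer → the shale bed → the gravel bed → the clay lens → the basalt flow → the mudstone → the chalk bed → the limestone band → the coal seam.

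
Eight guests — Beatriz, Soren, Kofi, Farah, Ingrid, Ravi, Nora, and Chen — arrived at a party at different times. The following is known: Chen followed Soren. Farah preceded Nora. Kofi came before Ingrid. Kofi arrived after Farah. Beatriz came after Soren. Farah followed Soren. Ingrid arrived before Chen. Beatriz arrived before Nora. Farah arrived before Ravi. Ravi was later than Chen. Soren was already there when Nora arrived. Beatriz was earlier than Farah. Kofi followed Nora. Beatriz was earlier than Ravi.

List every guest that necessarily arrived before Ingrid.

Beatriz, Farah, Kofi, Nora, Soren

Directly stated before Ingrid: Kofi.
Beatriz reaches Ingrid via Beatriz → Nora → Kofi → Ingrid.
Farah reaches Ingrid via Farah → Kofi → Ingrid.
Nora reaches Ingrid via Nora → Kofi → Ingrid.
Likewise Soren reaches Ingrid by chaining the stated constraints.
No chain forces Ravi (or any of the others) ahead of Ingrid.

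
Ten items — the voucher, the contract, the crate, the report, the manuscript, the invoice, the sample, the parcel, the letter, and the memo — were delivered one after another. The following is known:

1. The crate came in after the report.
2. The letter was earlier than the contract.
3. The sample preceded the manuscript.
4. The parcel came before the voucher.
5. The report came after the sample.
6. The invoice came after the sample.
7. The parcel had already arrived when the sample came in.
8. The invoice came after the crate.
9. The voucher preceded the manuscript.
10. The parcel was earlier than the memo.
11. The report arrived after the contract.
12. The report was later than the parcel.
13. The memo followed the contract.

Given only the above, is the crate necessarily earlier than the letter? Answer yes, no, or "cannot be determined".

no

Tracing the constraints gives the letter → the contract → the report → the crate, so the letter must come before the crate.
That means the crate cannot be before the letter.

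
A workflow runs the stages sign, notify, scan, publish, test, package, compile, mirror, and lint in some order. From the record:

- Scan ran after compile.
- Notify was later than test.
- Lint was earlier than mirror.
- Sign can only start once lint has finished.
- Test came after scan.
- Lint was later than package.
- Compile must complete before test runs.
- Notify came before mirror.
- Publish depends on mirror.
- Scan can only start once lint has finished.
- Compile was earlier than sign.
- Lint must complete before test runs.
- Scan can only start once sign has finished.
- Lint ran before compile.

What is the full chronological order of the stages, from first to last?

The constraints fix every adjacent pair, so only one ordering works:
package → lint → compile → sign → scan → test → notify → mirror → publish.

package, lint, compile, sign, scan, test, notify, mirror, publish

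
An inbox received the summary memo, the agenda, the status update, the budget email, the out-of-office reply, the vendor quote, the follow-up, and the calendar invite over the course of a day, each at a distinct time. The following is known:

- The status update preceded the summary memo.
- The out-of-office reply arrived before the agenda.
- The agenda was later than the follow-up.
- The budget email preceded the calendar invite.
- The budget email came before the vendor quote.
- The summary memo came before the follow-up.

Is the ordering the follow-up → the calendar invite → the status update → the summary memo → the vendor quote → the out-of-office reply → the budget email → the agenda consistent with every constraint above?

The constraints require the budget email before the calendar invite, but in the proposed sequence the calendar invite appears ahead of the budget email. That one violation is enough.

no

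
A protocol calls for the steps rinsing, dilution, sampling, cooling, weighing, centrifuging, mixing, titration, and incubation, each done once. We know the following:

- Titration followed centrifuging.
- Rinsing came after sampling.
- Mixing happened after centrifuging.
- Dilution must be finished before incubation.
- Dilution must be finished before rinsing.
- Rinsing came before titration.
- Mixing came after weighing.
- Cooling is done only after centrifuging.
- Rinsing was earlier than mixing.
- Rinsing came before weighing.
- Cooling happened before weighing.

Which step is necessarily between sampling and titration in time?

Tracing the constraints gives sampling → rinsing → titration, so rinsing sits after sampling and before titration.
No other step is forced both after sampling and before titration.

rinsing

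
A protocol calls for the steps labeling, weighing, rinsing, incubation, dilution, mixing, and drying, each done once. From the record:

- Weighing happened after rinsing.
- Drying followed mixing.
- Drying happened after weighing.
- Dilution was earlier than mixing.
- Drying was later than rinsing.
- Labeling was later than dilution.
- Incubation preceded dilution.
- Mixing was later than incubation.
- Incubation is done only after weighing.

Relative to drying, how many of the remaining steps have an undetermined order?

Forced before drying: dilution, incubation, mixing, rinsing, and weighing.
That leaves labeling with no forced order relative to drying — 1.

1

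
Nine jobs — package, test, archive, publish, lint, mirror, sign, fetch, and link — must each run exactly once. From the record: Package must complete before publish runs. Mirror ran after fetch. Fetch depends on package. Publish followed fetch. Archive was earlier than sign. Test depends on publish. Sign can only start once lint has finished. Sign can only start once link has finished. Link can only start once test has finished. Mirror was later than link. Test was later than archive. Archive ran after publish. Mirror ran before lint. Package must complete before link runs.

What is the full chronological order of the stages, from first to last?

package, fetch, publish, archive, test, link, mirror, lint, sign

The constraints fix every adjacent pair, so only one ordering works:
package → fetch → publish → archive → test → link → mirror → lint → sign.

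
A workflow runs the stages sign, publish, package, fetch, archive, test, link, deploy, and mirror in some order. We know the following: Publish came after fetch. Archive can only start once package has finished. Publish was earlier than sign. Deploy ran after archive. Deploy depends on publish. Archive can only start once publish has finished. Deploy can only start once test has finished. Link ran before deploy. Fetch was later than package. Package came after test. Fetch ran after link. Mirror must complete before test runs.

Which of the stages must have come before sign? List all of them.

fetch, link, mirror, package, publish, test

Directly stated before sign: publish.
Fetch reaches sign via fetch → publish → sign.
Link reaches sign via link → fetch → publish → sign.
Mirror reaches sign via mirror → test → package → fetch → publish → sign.
Likewise package and test each reach sign by chaining the stated constraints.
No chain forces deploy (or any of the others) ahead of sign.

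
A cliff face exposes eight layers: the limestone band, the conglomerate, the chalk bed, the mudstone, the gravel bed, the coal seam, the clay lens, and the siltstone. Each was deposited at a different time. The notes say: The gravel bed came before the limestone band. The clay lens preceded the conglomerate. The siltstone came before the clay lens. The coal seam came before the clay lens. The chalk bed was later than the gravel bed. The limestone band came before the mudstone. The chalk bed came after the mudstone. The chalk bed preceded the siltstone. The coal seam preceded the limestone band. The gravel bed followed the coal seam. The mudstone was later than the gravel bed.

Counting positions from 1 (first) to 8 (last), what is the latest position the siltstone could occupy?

6

The siltstone must come before the clay lens and the conglomerate — 2 layers forced after it.
Everything else can be placed before the siltstone in some valid order, so the siltstone can sit as late as position 8 − 2 = 6.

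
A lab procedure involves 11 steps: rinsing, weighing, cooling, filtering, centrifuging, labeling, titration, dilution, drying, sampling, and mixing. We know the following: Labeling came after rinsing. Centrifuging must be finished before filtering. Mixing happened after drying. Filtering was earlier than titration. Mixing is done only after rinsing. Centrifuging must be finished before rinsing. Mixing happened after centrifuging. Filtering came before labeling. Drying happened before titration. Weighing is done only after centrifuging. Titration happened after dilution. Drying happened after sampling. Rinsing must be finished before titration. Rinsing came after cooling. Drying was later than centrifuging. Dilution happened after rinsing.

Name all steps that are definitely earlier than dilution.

Directly stated before dilution: rinsing.
Centrifuging reaches dilution via centrifuging → rinsing → dilution.
Cooling reaches dilution via cooling → rinsing → dilution.

centrifuging, cooling, rinsing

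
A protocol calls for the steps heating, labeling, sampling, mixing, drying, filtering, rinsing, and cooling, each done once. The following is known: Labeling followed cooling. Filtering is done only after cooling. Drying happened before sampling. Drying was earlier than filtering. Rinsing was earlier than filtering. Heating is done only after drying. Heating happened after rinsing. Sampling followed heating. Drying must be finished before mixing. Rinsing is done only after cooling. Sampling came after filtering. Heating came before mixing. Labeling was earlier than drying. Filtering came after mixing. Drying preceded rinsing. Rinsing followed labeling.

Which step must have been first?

Cooling has a chain of constraints placing it before every other step, so cooling must be first.

cooling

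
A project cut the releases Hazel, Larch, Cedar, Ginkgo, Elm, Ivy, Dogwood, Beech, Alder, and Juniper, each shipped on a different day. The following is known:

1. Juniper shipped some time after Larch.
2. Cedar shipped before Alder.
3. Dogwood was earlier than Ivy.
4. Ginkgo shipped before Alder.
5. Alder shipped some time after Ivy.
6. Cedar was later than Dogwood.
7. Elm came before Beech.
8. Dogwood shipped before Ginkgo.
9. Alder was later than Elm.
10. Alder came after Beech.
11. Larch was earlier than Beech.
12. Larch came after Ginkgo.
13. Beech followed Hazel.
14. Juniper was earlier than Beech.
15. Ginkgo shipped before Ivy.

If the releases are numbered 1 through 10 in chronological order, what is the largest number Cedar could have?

9

Cedar must come before Alder — 1 release forced after it.
Everything else can be placed before Cedar in some valid order, so Cedar can sit as late as position 10 − 1 = 9.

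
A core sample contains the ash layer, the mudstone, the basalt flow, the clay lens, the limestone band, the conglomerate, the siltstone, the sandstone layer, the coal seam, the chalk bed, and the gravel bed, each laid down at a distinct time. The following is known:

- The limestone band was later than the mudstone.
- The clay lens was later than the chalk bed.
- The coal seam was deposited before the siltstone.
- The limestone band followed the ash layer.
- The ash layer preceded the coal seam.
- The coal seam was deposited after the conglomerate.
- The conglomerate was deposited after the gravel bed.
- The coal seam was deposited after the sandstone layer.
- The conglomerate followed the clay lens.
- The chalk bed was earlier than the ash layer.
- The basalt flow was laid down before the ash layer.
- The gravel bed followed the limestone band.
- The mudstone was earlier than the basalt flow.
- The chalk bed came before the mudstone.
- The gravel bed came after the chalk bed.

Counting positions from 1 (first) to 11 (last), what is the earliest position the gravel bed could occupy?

The ash layer, the basalt flow, the chalk bed, the limestone band, and the mudstone must all come before the gravel bed — 5 forced predecessors.
Nothing else is forced ahead of the gravel bed, so its earliest slot is position 5 + 1 = 6.

6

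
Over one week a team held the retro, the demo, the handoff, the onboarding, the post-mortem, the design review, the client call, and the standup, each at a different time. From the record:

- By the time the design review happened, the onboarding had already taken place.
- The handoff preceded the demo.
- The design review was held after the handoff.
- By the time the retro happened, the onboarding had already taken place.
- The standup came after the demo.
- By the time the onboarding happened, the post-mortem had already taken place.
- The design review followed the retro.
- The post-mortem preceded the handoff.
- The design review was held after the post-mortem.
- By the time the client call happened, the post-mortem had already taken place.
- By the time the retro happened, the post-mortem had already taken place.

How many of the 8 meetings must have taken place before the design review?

4

Directly stated before the design review: the handoff, the onboarding, the post-mortem, and the retro.
No chain forces the standup (or any of the others) ahead of the design review.
That's the handoff, the onboarding, the post-mortem, and the retro — 4 in all.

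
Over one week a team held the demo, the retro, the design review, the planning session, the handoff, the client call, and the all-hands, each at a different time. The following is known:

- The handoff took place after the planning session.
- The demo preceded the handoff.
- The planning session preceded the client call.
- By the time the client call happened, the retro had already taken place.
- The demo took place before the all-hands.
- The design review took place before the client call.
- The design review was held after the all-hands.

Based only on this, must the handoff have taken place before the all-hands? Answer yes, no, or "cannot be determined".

No chain of stated constraints runs from the handoff to the all-hands, and none runs from the all-hands to the handoff either.
So the relative order of the handoff and the all-hands is not fixed by the given facts.

cannot be determined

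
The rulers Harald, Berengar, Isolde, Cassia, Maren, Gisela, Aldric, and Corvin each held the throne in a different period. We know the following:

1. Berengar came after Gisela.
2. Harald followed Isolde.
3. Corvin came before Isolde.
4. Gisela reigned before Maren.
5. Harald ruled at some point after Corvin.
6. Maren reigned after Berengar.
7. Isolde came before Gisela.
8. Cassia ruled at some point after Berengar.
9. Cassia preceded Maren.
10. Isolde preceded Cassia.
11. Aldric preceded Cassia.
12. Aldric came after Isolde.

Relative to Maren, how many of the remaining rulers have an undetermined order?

1

Forced before Maren: Aldric, Berengar, Cassia, Corvin, Gisela, and Isolde.
That leaves Harald with no forced order relative to Maren — 1.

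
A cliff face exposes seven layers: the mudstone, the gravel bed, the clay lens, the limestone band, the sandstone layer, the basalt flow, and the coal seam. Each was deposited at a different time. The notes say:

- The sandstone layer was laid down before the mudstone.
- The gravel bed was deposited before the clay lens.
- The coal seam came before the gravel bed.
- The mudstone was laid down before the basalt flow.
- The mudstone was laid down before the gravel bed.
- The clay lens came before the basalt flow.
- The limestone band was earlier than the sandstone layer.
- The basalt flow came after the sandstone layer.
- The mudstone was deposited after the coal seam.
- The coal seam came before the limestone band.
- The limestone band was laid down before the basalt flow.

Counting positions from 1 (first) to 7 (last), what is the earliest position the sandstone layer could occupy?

3

The coal seam and the limestone band must both come before the sandstone layer — 2 forced predecessors.
Nothing else is forced ahead of the sandstone layer, so its earliest slot is position 2 + 1 = 3.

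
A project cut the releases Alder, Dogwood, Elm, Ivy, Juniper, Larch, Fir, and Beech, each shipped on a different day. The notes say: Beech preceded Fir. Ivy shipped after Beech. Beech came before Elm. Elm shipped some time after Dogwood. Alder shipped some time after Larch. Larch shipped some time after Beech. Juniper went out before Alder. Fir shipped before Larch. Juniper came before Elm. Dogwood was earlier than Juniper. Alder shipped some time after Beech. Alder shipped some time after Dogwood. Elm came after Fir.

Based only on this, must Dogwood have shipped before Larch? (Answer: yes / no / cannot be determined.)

cannot be determined

No chain of stated constraints runs from Dogwood to Larch, and none runs from Larch to Dogwood either.
So the relative order of Dogwood and Larch is not fixed by the given facts.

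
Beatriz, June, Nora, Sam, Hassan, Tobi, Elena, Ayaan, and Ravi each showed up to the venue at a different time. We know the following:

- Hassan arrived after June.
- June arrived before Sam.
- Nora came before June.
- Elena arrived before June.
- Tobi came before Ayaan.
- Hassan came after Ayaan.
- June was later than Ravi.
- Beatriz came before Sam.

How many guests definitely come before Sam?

Directly stated before Sam: Beatriz and June.
Elena reaches Sam via Elena → June → Sam.
Nora reaches Sam via Nora → June → Sam.
Ravi reaches Sam via Ravi → June → Sam.
That's Beatriz, Elena, June, Nora, and Ravi — 5 in all.

5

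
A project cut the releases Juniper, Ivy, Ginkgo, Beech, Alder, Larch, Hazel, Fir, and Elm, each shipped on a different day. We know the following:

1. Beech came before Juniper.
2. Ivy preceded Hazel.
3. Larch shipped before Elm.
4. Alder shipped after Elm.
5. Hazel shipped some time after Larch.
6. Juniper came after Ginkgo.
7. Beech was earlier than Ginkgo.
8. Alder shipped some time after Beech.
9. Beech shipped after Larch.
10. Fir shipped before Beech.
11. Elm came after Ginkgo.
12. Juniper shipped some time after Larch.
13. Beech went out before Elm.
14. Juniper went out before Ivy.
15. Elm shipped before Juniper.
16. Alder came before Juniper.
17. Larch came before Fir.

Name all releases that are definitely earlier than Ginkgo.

Directly stated before Ginkgo: Beech.
Fir reaches Ginkgo via Fir → Beech → Ginkgo.
Larch reaches Ginkgo via Larch → Beech → Ginkgo.

Beech, Fir, Larch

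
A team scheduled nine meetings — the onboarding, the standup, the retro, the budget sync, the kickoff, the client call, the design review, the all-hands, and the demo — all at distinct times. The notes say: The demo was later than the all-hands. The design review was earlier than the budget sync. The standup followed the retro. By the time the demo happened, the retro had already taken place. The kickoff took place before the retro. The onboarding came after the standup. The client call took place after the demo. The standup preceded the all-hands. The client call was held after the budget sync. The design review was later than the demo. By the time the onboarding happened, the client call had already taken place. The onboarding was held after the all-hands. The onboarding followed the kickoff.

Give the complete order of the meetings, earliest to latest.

The constraints fix every adjacent pair, so only one ordering works:
the kickoff → the retro → the standup → the all-hands → the demo → the design review → the budget sync → the client call → the onboarding.

the kickoff, the retro, the standup, the all-hands, the demo, the design review, the budget sync, the client call, the onboarding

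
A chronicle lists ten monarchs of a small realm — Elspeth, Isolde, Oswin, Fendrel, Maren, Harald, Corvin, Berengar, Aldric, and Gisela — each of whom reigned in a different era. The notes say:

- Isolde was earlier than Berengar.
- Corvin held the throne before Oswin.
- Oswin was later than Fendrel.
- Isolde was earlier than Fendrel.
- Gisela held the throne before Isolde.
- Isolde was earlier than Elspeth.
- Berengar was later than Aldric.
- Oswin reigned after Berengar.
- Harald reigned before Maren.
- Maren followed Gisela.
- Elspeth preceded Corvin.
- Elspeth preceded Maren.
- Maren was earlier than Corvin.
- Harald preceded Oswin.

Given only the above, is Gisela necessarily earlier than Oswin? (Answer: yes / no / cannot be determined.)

Chain the constraints: Gisela → Isolde → Fendrel → Oswin. Each link is directly stated, so Gisela comes before Oswin.

yes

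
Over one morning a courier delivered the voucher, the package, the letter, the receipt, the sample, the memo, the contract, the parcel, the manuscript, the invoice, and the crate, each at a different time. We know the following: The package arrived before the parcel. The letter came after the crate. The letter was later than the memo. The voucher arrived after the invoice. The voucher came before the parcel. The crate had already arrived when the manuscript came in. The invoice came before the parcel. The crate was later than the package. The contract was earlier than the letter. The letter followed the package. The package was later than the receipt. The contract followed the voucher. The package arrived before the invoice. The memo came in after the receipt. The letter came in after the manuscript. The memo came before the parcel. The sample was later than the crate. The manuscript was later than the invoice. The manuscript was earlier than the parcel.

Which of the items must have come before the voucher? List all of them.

Directly stated before the voucher: the invoice.
The package reaches the voucher via the package → the invoice → the voucher.
The receipt reaches the voucher via the receipt → the package → the invoice → the voucher.
No chain forces the letter (or any of the others) ahead of the voucher.

the invoice, the package, the receipt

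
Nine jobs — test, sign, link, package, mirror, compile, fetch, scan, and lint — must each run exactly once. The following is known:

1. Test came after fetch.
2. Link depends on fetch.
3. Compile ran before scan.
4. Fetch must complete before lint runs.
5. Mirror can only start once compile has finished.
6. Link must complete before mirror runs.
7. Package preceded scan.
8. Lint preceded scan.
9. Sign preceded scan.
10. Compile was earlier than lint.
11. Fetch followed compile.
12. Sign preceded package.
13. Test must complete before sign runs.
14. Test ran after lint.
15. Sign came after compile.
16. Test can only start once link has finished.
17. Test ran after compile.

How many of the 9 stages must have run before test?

Directly stated before test: compile, fetch, link, and lint.
No chain forces mirror (or any of the others) ahead of test.
That's compile, fetch, link, and lint — 4 in all.

4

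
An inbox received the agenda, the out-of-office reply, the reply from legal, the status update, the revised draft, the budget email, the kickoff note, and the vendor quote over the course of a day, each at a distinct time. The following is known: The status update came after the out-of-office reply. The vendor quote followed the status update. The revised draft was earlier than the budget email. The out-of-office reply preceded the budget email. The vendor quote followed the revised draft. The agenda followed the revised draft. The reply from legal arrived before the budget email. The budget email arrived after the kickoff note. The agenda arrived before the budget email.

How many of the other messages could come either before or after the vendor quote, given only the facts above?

4

Forced before the vendor quote: the out-of-office reply, the revised draft, and the status update.
That leaves the agenda, the budget email, the kickoff note, and the reply from legal with no forced order relative to the vendor quote — 4.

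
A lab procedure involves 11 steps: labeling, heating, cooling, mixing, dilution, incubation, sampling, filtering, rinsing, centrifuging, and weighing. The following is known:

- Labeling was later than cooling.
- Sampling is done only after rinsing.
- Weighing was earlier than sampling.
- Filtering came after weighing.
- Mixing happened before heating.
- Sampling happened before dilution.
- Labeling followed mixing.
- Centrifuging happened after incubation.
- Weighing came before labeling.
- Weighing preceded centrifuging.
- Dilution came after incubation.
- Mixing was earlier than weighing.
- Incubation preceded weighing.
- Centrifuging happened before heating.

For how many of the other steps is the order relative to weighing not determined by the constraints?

2

Forced before weighing: incubation and mixing; forced after weighing: centrifuging, dilution, filtering, heating, labeling, and sampling.
That leaves cooling and rinsing with no forced order relative to weighing — 2.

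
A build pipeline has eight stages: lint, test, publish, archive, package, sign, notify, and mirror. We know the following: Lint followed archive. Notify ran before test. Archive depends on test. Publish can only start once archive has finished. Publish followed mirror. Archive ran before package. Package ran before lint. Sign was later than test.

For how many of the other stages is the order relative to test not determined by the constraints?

1

Forced before test: notify; forced after test: archive, lint, package, publish, and sign.
That leaves mirror with no forced order relative to test — 1.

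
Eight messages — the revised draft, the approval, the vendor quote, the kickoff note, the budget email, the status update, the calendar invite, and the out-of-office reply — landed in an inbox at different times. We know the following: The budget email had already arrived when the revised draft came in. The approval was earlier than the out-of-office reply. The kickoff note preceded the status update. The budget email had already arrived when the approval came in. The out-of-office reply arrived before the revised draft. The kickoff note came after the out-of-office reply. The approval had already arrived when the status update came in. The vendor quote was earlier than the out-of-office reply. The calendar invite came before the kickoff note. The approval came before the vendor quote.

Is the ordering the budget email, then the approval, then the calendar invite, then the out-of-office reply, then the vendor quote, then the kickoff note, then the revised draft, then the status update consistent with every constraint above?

no

The constraints require the vendor quote before the out-of-office reply, but in the proposed sequence the out-of-office reply appears ahead of the vendor quote. That one violation is enough.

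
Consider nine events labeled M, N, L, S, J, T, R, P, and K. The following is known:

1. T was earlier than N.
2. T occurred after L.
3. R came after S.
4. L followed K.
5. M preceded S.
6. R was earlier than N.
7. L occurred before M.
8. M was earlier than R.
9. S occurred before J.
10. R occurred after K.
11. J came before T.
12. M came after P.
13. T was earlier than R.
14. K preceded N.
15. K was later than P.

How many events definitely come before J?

Directly stated before J: S.
K reaches J via K → L → M → S → J.
L reaches J via L → M → S → J.
M reaches J via M → S → J.
Likewise P reaches J by chaining the stated constraints.
No chain forces R (or any of the others) ahead of J.
That's K, L, M, P, and S — 5 in all.

5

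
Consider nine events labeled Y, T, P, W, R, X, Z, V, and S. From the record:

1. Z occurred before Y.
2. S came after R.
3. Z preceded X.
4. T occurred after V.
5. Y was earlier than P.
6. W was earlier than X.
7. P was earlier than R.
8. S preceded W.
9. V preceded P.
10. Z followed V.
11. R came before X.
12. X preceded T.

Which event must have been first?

V

V has a chain of constraints placing it before every other event, so V must be first.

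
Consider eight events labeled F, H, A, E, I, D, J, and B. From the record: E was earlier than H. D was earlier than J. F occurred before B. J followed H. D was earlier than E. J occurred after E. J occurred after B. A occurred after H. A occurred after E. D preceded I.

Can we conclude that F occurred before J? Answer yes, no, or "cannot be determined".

Chain the constraints: F → B → J. Each link is directly stated, so F comes before J.

yes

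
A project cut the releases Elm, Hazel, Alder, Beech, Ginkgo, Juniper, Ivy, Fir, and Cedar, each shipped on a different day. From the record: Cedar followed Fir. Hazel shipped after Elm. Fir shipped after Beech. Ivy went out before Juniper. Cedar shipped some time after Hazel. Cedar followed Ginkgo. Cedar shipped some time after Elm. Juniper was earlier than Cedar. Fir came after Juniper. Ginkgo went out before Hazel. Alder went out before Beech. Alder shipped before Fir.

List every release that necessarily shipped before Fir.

Directly stated before Fir: Alder, Beech, and Juniper.
Ivy reaches Fir via Ivy → Juniper → Fir.
No chain forces Hazel (or any of the others) ahead of Fir.

Alder, Beech, Ivy, Juniper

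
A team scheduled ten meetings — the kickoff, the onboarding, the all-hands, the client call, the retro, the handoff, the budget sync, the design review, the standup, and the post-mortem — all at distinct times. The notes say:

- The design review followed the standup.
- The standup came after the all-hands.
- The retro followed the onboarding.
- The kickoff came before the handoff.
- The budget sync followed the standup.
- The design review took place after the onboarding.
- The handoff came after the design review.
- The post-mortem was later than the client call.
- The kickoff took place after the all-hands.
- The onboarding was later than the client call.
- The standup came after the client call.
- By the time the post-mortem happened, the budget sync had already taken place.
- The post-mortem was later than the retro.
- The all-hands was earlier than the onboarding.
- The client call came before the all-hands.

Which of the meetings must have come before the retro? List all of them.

Directly stated before the retro: the onboarding.
The all-hands reaches the retro via the all-hands → the onboarding → the retro.
The client call reaches the retro via the client call → the onboarding → the retro.
No chain forces the handoff (or any of the others) ahead of the retro.

the all-hands, the client call, the onboarding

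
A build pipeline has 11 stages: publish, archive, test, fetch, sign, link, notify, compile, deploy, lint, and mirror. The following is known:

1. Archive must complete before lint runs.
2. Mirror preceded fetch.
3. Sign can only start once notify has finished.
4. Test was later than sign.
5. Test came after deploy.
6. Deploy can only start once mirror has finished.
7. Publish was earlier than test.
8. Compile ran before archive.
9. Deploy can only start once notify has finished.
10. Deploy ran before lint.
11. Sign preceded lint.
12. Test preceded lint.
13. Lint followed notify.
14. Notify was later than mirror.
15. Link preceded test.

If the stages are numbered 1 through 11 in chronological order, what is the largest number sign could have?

Sign must come before lint and test — 2 stages forced after it.
Everything else can be placed before sign in some valid order, so sign can sit as late as position 11 − 2 = 9.

9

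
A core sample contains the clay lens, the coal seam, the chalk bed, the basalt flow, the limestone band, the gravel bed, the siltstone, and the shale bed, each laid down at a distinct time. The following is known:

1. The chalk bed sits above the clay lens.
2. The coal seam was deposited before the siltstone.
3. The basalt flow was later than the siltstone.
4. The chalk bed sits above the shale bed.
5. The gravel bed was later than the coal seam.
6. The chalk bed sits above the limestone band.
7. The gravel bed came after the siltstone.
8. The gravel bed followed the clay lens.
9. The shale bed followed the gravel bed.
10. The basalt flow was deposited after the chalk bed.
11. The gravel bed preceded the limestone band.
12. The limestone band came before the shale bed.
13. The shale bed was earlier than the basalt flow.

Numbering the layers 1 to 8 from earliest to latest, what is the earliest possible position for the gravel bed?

4

The clay lens, the coal seam, and the siltstone must all come before the gravel bed — 3 forced predecessors.
Nothing else is forced ahead of the gravel bed, so its earliest slot is position 3 + 1 = 4.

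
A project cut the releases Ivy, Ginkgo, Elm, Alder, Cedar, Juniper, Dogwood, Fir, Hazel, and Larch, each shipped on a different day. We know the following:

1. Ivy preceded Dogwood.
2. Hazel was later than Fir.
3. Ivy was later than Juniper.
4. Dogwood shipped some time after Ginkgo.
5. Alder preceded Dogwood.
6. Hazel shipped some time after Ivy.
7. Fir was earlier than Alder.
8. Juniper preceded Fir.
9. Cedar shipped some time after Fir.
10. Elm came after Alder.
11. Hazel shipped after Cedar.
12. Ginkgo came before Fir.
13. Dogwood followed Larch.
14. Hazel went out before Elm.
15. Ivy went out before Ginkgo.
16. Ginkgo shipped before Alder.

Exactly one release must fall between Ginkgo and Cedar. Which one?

Fir

Tracing the constraints gives Ginkgo → Fir → Cedar, so Fir sits after Ginkgo and before Cedar.
No other release is forced both after Ginkgo and before Cedar.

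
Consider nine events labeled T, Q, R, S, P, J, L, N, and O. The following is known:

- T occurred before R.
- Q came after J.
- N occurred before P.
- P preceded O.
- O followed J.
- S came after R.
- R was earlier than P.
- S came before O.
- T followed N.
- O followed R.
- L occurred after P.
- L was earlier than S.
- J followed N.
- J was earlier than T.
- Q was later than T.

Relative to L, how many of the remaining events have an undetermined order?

1

Forced before L: J, N, P, R, and T; forced after L: O and S.
That leaves Q with no forced order relative to L — 1.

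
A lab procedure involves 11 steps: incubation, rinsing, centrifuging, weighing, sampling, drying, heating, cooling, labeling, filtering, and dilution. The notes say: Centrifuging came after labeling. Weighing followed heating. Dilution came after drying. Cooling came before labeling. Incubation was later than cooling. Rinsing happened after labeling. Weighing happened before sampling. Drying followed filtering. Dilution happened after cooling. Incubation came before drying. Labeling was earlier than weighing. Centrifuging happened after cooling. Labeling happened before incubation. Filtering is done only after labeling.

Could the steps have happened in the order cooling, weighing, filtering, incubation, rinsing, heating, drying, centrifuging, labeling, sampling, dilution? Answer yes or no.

The constraints require heating before weighing, but in the proposed sequence weighing appears ahead of heating. That one violation is enough.

no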